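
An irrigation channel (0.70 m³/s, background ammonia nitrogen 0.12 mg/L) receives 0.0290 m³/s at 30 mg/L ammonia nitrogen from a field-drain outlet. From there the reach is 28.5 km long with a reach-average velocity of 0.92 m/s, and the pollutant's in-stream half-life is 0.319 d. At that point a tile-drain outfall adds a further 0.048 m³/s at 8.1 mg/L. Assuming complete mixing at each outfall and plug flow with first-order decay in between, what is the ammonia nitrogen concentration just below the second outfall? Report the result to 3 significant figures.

After mixing, C = (0.7000·0.1200 + 0.02900·30.00) / 0.7290 = 0.9540/0.7290 = 1.309 mg/L; combined flow 0.7290 m³/s.
Travel time t = 28.5·1000 / 0.92 = 30980 s = 8.605 h.
Half-life 0.319 d → k = ln 2 / 0.319 = 2.173 d⁻¹.
First-order decay: C = 1.309·exp(−k·t) = 1.309·0.4588 = 0.6004 mg/L.
Second outfall: C = (0.7290·0.6004 + 0.04800·8.100)/0.7770 = 1.064 mg/L.

1.06 mg/L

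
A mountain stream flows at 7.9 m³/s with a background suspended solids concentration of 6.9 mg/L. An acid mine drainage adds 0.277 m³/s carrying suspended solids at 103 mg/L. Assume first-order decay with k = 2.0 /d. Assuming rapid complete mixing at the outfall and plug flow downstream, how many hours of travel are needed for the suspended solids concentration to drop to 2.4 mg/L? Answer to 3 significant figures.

Flow-weighted average: C = (7.900·6.900 + 0.2770·103.0) / 8.177 = 83.04/8.177 = 10.16 mg/L.
10.16·exp(−k·t) = 2.4 → t = ln(10.16/2.4)/k = 62320 s = 17.31 h.

17.3 h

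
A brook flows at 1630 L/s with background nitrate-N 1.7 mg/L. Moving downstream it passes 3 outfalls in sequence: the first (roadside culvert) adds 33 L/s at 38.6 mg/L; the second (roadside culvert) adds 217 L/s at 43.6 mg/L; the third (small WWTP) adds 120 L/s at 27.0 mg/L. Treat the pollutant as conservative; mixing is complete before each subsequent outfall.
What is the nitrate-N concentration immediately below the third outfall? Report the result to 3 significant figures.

8.37 mg/L

Below outfall 1: Q → 1663 L/s, C = (1630·1.700 + 33.00·38.60)/1663 = 2.432 mg/L.
Below outfall 2: Q → 1880 L/s, C = (1663·2.432 + 217.0·43.60)/1880 = 7.184 mg/L.
Below outfall 3: Q → 2000 L/s, C = (1880·7.184 + 120.0·27.00)/2000 = 8.373 mg/L.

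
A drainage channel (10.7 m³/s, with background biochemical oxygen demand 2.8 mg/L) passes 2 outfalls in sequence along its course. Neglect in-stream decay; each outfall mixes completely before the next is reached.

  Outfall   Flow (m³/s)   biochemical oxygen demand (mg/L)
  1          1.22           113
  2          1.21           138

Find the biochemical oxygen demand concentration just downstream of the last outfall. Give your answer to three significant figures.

Below outfall 1: Q → 11.92 m³/s, C = (10.70·2.800 + 1.220·113.0)/11.92 = 14.08 mg/L.
Below outfall 2: Q → 13.13 m³/s, C = (11.92·14.08 + 1.210·138.0)/13.13 = 25.50 mg/L.

25.5 mg/L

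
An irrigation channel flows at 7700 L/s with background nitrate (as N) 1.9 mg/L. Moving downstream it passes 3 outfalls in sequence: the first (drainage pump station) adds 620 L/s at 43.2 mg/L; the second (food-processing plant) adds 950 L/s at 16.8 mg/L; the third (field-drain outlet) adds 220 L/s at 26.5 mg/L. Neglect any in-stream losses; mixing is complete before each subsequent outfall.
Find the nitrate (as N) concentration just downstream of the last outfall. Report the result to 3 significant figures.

6.66 mg/L

Outfall 1: combined Q = 8320 L/s; C = (7700·1.900 + 620.0·43.20)/8320 = 4.978 mg/L.
Outfall 2: combined Q = 9270 L/s; C = (8320·4.978 + 950.0·16.80)/9270 = 6.189 mg/L.
Outfall 3: combined Q = 9490 L/s; C = (9270·6.189 + 220.0·26.50)/9490 = 6.660 mg/L.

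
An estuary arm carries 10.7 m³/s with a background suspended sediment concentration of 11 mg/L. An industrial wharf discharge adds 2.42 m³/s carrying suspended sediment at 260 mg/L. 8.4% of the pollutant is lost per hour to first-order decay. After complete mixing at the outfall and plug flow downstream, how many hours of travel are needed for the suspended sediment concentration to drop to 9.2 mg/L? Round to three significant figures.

After mixing, C = (10.70·11.00 + 2.420·260.0) / 13.12 = 746.9/13.12 = 56.93 mg/L.
8.4%/h lost → k = −ln(1 − 0.084) = 0.08774 h⁻¹.
56.93·exp(−k·t) = 9.2 → t = ln(56.93/9.2)/k = 74780 s = 20.77 h.

20.8 h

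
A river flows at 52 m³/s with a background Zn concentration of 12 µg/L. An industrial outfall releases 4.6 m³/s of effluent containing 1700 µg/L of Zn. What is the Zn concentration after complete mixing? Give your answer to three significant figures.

149 µg/L

After mixing, C = (52.00·12.00 + 4.600·1700) / 56.60 = 8444/56.60 = 149.2 µg/L.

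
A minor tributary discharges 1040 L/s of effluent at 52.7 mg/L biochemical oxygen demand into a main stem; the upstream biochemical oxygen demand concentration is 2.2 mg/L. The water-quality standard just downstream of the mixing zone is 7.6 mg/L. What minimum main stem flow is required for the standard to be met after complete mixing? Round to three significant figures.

Set C_mix = 7.6: (Q·2.200 + 1040·52.70) / (Q + 1040) = 7.6
→ Q = 1040·(52.70 − 7.6)/(7.6 − 2.200) = 8686 L/s.

8690 L/s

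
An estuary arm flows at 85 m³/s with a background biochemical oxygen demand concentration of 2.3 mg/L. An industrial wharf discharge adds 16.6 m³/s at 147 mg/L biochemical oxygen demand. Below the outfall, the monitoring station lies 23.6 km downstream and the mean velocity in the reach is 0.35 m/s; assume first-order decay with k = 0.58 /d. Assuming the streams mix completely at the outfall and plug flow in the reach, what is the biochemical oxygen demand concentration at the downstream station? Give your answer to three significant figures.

16.5 mg/L

Mass balance: C = (85.00·2.300 + 16.60·147.0) / 101.6 = 2636/101.6 = 25.94 mg/L.
Travel time t = 23.6·1000 / 0.35 = 67430 s = 18.73 h.
First-order decay: C = 25.94·exp(−k·t) = 25.94·0.6359 = 16.50 mg/L.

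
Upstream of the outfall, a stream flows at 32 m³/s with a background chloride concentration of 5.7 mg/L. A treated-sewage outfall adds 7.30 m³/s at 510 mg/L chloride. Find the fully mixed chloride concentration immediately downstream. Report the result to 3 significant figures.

Mass balance: C = (32.00·5.700 + 7.300·510.0) / 39.30 = 3905/39.30 = 99.37 mg/L.

99.4 mg/L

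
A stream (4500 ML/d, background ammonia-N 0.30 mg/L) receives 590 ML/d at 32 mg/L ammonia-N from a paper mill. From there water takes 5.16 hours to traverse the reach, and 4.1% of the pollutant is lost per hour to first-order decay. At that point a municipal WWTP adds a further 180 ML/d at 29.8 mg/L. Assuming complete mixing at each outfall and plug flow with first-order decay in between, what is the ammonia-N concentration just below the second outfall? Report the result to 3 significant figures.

4.11 mg/L

Conservation of mass: C = (4500·0.3000 + 590.0·32.00) / 5090 = 20230/5090 = 3.974 mg/L; combined flow 5090 ML/d.
4.1%/h lost → k = −ln(1 − 0.041) = 0.04186 h⁻¹.
Decay over the reach: 3.974·exp(−kt) = 3.974·0.8057 = 3.202 mg/L.
At the second outfall, C = (5090·3.202 + 180.0·29.80) / (5090 + 180.0) = 4.111 mg/L.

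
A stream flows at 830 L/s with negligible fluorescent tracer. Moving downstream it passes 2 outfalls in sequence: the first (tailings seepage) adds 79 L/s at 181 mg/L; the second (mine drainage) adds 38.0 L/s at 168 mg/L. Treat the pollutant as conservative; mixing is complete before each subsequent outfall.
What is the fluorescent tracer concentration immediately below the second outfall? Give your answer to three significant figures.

21.8 mg/L

After outfall 1: Q = 830.0 + 79.00 = 909.0 L/s; C = (830.0·0 + 79.00·181.0)/909.0 = 15.73 mg/L.
After outfall 2: Q = 909.0 + 38.00 = 947.0 L/s; C = (909.0·15.73 + 38.00·168.0)/947.0 = 21.84 mg/L.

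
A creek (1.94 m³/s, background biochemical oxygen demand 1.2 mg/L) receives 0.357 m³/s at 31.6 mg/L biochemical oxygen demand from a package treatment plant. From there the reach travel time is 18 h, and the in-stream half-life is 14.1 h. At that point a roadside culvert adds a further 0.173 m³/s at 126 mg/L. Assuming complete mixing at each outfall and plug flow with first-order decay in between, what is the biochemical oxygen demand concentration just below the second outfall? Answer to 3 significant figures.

11.1 mg/L

After mixing, C = (1.940·1.200 + 0.3570·31.60) / 2.297 = 13.61/2.297 = 5.925 mg/L; combined flow 2.297 m³/s.
Half-life 14.1 h → k = ln 2 / 14.1 = 0.04916 h⁻¹ = 1.180 d⁻¹.
Decay over the reach: 5.925·exp(−kt) = 5.925·0.4128 = 2.446 mg/L.
At the second outfall, C = (2.297·2.446 + 0.1730·126.0) / (2.297 + 0.1730) = 11.10 mg/L.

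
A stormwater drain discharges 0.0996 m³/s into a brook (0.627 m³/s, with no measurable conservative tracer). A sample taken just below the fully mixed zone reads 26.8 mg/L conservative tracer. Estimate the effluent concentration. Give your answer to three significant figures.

196 mg/L

Mass balance: 0.6270·0 + 0.09960·Cₑ = 0.7266·26.80
→ Cₑ = (0.7266·26.80 − 0.6270·0) / 0.09960 = 195.5 mg/L.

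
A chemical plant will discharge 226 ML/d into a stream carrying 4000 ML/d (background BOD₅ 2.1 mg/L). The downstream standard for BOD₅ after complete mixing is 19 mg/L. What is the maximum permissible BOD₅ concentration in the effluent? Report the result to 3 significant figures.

318 mg/L

At the limit, (Qr·Cr + Qe·Cₑ)/(Qr + Qe) = 19:
Cₑ = (4226·19 − 4000·2.100) / 226.0 = 318.1 mg/L.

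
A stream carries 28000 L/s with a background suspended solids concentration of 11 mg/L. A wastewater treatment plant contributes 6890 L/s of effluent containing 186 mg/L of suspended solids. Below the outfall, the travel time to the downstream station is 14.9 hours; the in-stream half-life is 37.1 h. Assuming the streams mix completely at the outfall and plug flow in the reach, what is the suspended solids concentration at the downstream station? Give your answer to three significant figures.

34.5 mg/L

Flow-weighted average: C = (28000·11.00 + 6890·186.0) / 34890 = 1590000/34890 = 45.56 mg/L.
Half-life 37.1 h → k = ln 2 / 37.1 = 0.01868 h⁻¹ = 0.4484 d⁻¹.
After decay, C = 45.56 × e^(−kt) = 45.56 × 0.7570 = 34.49 mg/L.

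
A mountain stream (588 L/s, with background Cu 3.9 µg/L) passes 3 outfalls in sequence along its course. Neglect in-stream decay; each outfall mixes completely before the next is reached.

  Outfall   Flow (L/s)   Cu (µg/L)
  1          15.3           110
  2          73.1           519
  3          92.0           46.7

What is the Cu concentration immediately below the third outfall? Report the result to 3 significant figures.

Below outfall 1: Q → 603.3 L/s, C = (588.0·3.900 + 15.30·110.0)/603.3 = 6.591 µg/L.
Below outfall 2: Q → 676.4 L/s, C = (603.3·6.591 + 73.10·519.0)/676.4 = 61.97 µg/L.
Below outfall 3: Q → 768.4 L/s, C = (676.4·61.97 + 92.00·46.70)/768.4 = 60.14 µg/L.

60.1 µg/L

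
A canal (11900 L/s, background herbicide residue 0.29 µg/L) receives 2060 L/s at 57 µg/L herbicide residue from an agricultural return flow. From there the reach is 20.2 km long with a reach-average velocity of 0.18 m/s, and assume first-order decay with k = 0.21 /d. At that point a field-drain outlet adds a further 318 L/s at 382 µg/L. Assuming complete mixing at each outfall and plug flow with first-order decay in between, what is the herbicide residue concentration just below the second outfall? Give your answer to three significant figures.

After mixing, C = (11900·0.2900 + 2060·57.00) / 13960 = 120900/13960 = 8.658 µg/L; combined flow 13960 L/s.
Travel time t = 20.2·1000 / 0.18 = 112200 s = 31.17 h.
Decay over the reach: 8.658·exp(−kt) = 8.658·0.7613 = 6.591 µg/L.
At the second outfall, C = (13960·6.591 + 318.0·382.0) / (13960 + 318.0) = 14.95 µg/L.

15.0 µg/L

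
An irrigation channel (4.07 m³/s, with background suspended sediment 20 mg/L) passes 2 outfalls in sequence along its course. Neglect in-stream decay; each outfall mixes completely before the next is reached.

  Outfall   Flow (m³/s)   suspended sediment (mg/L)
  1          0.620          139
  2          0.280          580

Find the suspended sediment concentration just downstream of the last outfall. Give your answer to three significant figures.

66.4 mg/L

Outfall 1: combined Q = 4.690 m³/s; C = (4.070·20.00 + 0.6200·139.0)/4.690 = 35.73 mg/L.
Outfall 2: combined Q = 4.970 m³/s; C = (4.690·35.73 + 0.2800·580.0)/4.970 = 66.39 mg/L.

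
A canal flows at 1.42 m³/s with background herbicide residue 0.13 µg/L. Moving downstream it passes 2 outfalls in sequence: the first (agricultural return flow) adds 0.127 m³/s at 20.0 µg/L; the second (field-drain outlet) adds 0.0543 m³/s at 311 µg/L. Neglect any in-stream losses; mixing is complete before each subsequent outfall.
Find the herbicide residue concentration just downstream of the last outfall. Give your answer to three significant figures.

12.2 µg/L

After outfall 1: Q = 1.420 + 0.1270 = 1.547 m³/s; C = (1.420·0.1300 + 0.1270·20.00)/1.547 = 1.761 µg/L.
After outfall 2: Q = 1.547 + 0.05430 = 1.601 m³/s; C = (1.547·1.761 + 0.05430·311.0)/1.601 = 12.25 µg/L.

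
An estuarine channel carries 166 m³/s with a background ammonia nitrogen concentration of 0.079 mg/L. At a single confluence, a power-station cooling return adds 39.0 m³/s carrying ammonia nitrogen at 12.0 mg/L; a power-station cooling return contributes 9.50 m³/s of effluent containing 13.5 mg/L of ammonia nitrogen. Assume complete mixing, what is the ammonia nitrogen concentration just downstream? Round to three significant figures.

Conservation of mass: C = (166.0·0.07900 + 39.00·12.00 + 9.500·13.50) / 214.5 = 609.4/214.5 = 2.841 mg/L.

2.84 mg/L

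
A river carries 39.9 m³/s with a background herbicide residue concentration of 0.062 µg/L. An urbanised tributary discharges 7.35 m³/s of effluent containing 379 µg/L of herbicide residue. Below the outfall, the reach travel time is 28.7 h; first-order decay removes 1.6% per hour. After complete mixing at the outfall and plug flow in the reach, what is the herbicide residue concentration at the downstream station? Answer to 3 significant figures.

37.1 µg/L

Mixed concentration C = ΣQC/ΣQ = (39.90·0.06200 + 7.350·379.0) / 47.25 = 2788/47.25 = 59.01 µg/L.
1.6%/h lost → k = −ln(1 − 0.016) = 0.01613 h⁻¹.
Decay over the reach: 59.01·exp(−kt) = 59.01·0.6294 = 37.14 µg/L.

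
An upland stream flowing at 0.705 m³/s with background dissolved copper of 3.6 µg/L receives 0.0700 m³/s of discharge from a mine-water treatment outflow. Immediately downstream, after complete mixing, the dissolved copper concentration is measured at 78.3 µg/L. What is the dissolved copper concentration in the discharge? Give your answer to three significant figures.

831 µg/L

Mass balance: 0.7050·3.600 + 0.07000·Cₑ = 0.7750·78.30
→ Cₑ = (0.7750·78.30 − 0.7050·3.600) / 0.07000 = 830.6 µg/L.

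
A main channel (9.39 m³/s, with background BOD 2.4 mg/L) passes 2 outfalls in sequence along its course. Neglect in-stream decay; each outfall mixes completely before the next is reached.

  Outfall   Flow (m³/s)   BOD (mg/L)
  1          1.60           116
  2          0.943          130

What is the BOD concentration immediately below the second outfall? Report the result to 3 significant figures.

27.7 mg/L

After outfall 1: Q = 9.390 + 1.600 = 10.99 m³/s; C = (9.390·2.400 + 1.600·116.0)/10.99 = 18.94 mg/L.
After outfall 2: Q = 10.99 + 0.9430 = 11.93 m³/s; C = (10.99·18.94 + 0.9430·130.0)/11.93 = 27.72 mg/L.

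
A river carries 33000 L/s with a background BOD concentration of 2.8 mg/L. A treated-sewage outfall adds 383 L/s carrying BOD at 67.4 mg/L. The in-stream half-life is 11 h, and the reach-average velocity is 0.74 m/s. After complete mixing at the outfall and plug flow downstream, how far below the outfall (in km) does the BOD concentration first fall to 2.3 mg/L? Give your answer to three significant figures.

18.2 km

Conservation of mass: C = (33000·2.800 + 383.0·67.40) / 33380 = 118200/33380 = 3.541 mg/L.
Half-life 11 h → k = ln 2 / 11 = 0.06301 h⁻¹ = 1.512 d⁻¹.
Set 3.541·exp(−k·t) = 2.3 → t = ln(3.541/2.3)/k = 24650 s = 6.848 h.
Distance = v·t = 0.74·24650 = 18240 m = 18.24 km.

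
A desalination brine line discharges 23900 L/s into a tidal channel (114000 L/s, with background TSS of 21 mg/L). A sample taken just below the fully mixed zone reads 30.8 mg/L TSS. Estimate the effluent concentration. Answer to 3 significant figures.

77.5 mg/L

Mass balance: 114000·21.00 + 23900·Cₑ = 137900·30.80
→ Cₑ = (137900·30.80 − 114000·21.00) / 23900 = 77.54 mg/L.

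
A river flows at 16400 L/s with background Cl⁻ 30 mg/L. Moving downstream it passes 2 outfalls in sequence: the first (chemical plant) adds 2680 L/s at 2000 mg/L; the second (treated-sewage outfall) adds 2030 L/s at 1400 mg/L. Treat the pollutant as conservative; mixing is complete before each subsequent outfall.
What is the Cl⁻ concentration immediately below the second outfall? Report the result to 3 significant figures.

Outfall 1: combined Q = 19080 L/s; C = (16400·30.00 + 2680·2000)/19080 = 306.7 mg/L.
Outfall 2: combined Q = 21110 L/s; C = (19080·306.7 + 2030·1400)/21110 = 411.8 mg/L.

412 mg/L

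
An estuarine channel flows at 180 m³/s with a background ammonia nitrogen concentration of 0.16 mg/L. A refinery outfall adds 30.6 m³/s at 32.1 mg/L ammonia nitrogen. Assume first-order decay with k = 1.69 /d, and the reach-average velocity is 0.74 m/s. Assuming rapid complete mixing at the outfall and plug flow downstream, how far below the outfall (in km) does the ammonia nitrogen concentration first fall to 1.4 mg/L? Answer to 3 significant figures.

46.6 km

Flow-weighted average: C = (180.0·0.1600 + 30.60·32.10) / 210.6 = 1011/210.6 = 4.801 mg/L.
Set 4.801·exp(−k·t) = 1.4 → t = ln(4.801/1.4)/k = 63000 s = 17.50 h.
Distance = v·t = 0.74·63000 = 46620 m = 46.62 km.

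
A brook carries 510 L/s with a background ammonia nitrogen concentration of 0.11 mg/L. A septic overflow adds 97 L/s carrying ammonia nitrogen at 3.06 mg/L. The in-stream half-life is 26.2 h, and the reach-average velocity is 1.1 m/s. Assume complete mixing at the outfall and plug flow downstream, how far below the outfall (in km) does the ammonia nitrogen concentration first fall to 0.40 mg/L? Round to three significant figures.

Conservation of mass: C = (510.0·0.1100 + 97.00·3.060) / 607.0 = 352.9/607.0 = 0.5814 mg/L.
Half-life 26.2 h → k = ln 2 / 26.2 = 0.02646 h⁻¹ = 0.6349 d⁻¹.
Set 0.5814·exp(−k·t) = 0.40 → t = ln(0.5814/0.40)/k = 50890 s = 14.14 h.
Distance = v·t = 1.1·50890 = 55980 m = 55.98 km.

56.0 km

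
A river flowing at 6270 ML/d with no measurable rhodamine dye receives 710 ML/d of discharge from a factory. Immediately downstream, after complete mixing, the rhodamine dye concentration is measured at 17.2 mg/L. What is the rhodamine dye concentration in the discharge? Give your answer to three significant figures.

169 mg/L

Mass balance: 6270·0 + 710.0·Cₑ = 6980·17.20
→ Cₑ = (6980·17.20 − 6270·0) / 710.0 = 169.1 mg/L.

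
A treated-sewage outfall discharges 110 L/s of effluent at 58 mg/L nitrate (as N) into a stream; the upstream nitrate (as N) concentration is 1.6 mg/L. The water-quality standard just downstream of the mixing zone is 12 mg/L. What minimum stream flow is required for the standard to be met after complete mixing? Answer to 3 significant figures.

487 L/s

Set C_mix = 12: (Q·1.600 + 110.0·58.00) / (Q + 110.0) = 12
→ Q = 110.0·(58.00 − 12)/(12 − 1.600) = 486.5 L/s.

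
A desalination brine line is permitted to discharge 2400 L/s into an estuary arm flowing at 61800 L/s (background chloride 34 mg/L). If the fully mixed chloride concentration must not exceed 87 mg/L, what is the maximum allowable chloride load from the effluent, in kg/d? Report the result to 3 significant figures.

301000 kg/d

Mass balance at the limit: 61800·34.00 + 2400·Cₑ = 64200·87 → Cₑ = 1452 mg/L.
2400 L/s = 2.400 m³/s. Load = 2.400 m³/s × 1452 g/m³ × 86 400 s/d = 301000 kg/d.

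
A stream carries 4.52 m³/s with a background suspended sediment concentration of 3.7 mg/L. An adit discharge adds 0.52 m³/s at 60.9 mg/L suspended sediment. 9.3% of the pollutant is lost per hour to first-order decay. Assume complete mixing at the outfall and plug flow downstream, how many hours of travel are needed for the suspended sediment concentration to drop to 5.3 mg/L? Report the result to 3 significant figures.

6.09 h

Mixed concentration C = ΣQC/ΣQ = (4.520·3.700 + 0.5200·60.90) / 5.040 = 48.39/5.040 = 9.602 mg/L.
9.3%/h lost → k = −ln(1 − 0.093) = 0.09761 h⁻¹.
9.602·exp(−k·t) = 5.3 → t = ln(9.602/5.3)/k = 21920 s = 6.088 h.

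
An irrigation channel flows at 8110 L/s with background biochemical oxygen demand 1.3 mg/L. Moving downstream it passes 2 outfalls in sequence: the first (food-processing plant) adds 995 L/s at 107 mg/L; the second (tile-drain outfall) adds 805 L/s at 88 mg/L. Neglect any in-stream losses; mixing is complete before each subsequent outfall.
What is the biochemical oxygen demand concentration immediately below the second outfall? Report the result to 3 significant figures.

19.0 mg/L

Below outfall 1: Q → 9105 L/s, C = (8110·1.300 + 995.0·107.0)/9105 = 12.85 mg/L.
Below outfall 2: Q → 9910 L/s, C = (9105·12.85 + 805.0·88.00)/9910 = 18.96 mg/L.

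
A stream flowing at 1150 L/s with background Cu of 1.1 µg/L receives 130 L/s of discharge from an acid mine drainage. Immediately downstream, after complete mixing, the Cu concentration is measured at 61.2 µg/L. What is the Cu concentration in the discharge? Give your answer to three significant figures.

Mass balance: 1150·1.100 + 130.0·Cₑ = 1280·61.20
→ Cₑ = (1280·61.20 − 1150·1.100) / 130.0 = 592.9 µg/L.

593 µg/L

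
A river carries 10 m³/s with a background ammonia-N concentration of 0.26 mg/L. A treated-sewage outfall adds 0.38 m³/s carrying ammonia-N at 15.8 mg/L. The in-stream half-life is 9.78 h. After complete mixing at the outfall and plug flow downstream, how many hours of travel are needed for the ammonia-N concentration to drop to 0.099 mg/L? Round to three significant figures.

30.0 h

After mixing, C = (10.00·0.2600 + 0.3800·15.80) / 10.38 = 8.604/10.38 = 0.8289 mg/L.
Half-life 9.78 h → k = ln 2 / 9.78 = 0.07087 h⁻¹ = 1.701 d⁻¹.
0.8289·exp(−k·t) = 0.099 → t = ln(0.8289/0.099)/k = 107900 s = 29.98 h.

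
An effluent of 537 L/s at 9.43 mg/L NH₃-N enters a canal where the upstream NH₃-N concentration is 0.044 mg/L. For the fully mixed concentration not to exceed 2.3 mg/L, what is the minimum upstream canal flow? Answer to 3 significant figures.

1700 L/s

Set C_mix = 2.3: (Q·0.04400 + 537.0·9.430) / (Q + 537.0) = 2.3
→ Q = 537.0·(9.430 − 2.3)/(2.3 − 0.04400) = 1697 L/s.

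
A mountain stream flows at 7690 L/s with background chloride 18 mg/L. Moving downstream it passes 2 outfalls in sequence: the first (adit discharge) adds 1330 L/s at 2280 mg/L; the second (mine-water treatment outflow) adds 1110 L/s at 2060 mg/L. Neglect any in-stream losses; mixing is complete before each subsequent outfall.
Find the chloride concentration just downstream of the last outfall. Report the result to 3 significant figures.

Outfall 1: combined Q = 9020 L/s; C = (7690·18.00 + 1330·2280)/9020 = 351.5 mg/L.
Outfall 2: combined Q = 10130 L/s; C = (9020·351.5 + 1110·2060)/10130 = 538.7 mg/L.

539 mg/L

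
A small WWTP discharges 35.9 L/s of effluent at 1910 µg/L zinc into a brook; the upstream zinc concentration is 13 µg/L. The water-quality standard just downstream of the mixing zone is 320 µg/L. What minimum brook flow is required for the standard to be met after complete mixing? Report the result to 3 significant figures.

186 L/s

Set C_mix = 320: (Q·13.00 + 35.90·1910) / (Q + 35.90) = 320
→ Q = 35.90·(1910 − 320)/(320 − 13.00) = 185.9 L/s.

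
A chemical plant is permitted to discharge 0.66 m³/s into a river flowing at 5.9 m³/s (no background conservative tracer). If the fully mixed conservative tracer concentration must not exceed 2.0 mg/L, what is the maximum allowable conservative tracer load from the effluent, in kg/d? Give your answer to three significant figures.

1130 kg/d

Mass balance at the limit: 5.900·0 + 0.6600·Cₑ = 6.560·2.0 → Cₑ = 19.88 mg/L.
Load = 0.6600 m³/s × 19.88 g/m³ × 86 400 s/d = 1134 kg/d.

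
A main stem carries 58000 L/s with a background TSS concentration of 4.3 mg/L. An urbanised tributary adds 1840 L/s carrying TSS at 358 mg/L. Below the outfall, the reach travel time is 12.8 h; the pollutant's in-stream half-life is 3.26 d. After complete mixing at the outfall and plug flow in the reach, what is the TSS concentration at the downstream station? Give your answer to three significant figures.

13.5 mg/L

Mixed concentration C = ΣQC/ΣQ = (58000·4.300 + 1840·358.0) / 59840 = 908100/59840 = 15.18 mg/L.
Half-life 3.26 d → k = ln 2 / 3.26 = 0.2126 d⁻¹.
First-order decay: C = 15.18·exp(−k·t) = 15.18·0.8928 = 13.55 mg/L.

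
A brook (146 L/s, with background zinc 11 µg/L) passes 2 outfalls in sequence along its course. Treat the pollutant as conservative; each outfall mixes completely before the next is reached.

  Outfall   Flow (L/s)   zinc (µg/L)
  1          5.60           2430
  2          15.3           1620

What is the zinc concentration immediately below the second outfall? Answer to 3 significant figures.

240 µg/L

Below outfall 1: Q → 151.6 L/s, C = (146.0·11.00 + 5.600·2430)/151.6 = 100.4 µg/L.
Below outfall 2: Q → 166.9 L/s, C = (151.6·100.4 + 15.30·1620)/166.9 = 239.7 µg/L.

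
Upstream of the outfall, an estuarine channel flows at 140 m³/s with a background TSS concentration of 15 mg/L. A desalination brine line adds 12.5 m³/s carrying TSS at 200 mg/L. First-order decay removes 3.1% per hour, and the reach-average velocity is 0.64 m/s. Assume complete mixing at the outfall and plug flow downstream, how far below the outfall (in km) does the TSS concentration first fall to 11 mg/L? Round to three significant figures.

Conservation of mass: C = (140.0·15.00 + 12.50·200.0) / 152.5 = 4600/152.5 = 30.16 mg/L.
3.1%/h lost → k = −ln(1 − 0.031) = 0.03149 h⁻¹.
Set 30.16·exp(−k·t) = 11 → t = ln(30.16/11)/k = 115300 s = 32.03 h.
Distance = v·t = 0.64·115300 = 73800 m = 73.80 km.

73.8 km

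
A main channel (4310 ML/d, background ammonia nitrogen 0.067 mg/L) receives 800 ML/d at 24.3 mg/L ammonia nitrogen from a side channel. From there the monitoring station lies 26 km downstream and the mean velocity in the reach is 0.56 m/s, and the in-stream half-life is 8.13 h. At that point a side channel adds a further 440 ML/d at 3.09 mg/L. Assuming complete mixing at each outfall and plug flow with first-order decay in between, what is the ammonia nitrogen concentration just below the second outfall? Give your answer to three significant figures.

1.43 mg/L

Conservation of mass: C = (4310·0.06700 + 800.0·24.30) / 5110 = 19730/5110 = 3.861 mg/L; combined flow 5110 ML/d.
Travel time t = 26·1000 / 0.56 = 46430 s = 12.90 h.
Half-life 8.13 h → k = ln 2 / 8.13 = 0.08526 h⁻¹ = 2.046 d⁻¹.
Applying C = C₀e^(−kt): 3.861 × 0.3330 = 1.286 mg/L.
Second outfall: C = (5110·1.286 + 440.0·3.090)/5550 = 1.429 mg/L.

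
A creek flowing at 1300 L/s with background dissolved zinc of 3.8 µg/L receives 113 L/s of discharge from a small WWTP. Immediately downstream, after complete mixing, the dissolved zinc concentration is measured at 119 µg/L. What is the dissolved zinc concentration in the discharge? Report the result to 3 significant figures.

1440 µg/L

Mass balance: 1300·3.800 + 113.0·Cₑ = 1413·119.0
→ Cₑ = (1413·119.0 − 1300·3.800) / 113.0 = 1444 µg/L.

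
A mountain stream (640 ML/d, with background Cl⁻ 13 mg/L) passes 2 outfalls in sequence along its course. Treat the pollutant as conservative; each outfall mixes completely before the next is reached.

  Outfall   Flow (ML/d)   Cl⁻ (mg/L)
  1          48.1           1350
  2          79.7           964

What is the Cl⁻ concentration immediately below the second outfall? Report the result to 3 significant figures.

Outfall 1: combined Q = 688.1 ML/d; C = (640.0·13.00 + 48.10·1350)/688.1 = 106.5 mg/L.
Outfall 2: combined Q = 767.8 ML/d; C = (688.1·106.5 + 79.70·964.0)/767.8 = 195.5 mg/L.

195 mg/L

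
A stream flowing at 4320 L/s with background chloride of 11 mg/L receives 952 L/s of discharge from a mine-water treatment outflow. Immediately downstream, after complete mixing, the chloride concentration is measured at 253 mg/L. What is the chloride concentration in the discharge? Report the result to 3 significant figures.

1350 mg/L

Mass balance: 4320·11.00 + 952.0·Cₑ = 5272·253.0
→ Cₑ = (5272·253.0 − 4320·11.00) / 952.0 = 1351 mg/L.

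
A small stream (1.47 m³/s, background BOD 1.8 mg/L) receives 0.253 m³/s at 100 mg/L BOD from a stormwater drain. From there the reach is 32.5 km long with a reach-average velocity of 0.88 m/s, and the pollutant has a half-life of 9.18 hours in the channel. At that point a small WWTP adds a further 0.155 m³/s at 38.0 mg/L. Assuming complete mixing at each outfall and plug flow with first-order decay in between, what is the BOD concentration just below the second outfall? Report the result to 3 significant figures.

After mixing, C = (1.470·1.800 + 0.2530·100.0) / 1.723 = 27.95/1.723 = 16.22 mg/L; combined flow 1.723 m³/s.
Travel time t = 32.5·1000 / 0.88 = 36930 s = 10.26 h.
Half-life 9.18 h → k = ln 2 / 9.18 = 0.07551 h⁻¹ = 1.812 d⁻¹.
Applying C = C₀e^(−kt): 16.22 × 0.4609 = 7.475 mg/L.
At the second outfall, C = (1.723·7.475 + 0.1550·38.00) / (1.723 + 0.1550) = 9.995 mg/L.

9.99 mg/L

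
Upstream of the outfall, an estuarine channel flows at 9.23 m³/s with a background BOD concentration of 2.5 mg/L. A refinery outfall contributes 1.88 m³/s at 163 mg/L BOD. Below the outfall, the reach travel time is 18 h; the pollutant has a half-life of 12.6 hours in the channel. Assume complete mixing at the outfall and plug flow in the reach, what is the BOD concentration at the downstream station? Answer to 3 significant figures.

Conservation of mass: C = (9.230·2.500 + 1.880·163.0) / 11.11 = 329.5/11.11 = 29.66 mg/L.
Half-life 12.6 h → k = ln 2 / 12.6 = 0.05501 h⁻¹ = 1.320 d⁻¹.
First-order decay: C = 29.66·exp(−k·t) = 29.66·0.3715 = 11.02 mg/L.

11.0 mg/L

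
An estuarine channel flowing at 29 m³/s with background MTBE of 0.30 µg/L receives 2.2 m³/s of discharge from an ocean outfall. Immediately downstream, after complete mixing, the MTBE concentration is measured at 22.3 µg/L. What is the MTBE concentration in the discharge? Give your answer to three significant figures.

Mass balance: 29.00·0.3000 + 2.200·Cₑ = 31.20·22.30
→ Cₑ = (31.20·22.30 − 29.00·0.3000) / 2.200 = 312.3 µg/L.

312 µg/L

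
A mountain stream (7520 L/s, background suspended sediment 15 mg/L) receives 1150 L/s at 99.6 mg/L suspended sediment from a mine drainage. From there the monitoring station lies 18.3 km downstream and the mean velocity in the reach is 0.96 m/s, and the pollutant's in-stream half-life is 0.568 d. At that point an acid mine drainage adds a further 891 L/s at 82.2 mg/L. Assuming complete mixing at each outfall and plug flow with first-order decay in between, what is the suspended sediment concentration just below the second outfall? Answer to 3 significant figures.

After mixing, C = (7520·15.00 + 1150·99.60) / 8670 = 227300/8670 = 26.22 mg/L; combined flow 8670 L/s.
Travel time t = 18.3·1000 / 0.96 = 19060 s = 5.295 h.
Half-life 0.568 d → k = ln 2 / 0.568 = 1.220 d⁻¹.
After decay, C = 26.22 × e^(−kt) = 26.22 × 0.7640 = 20.03 mg/L.
At the second outfall, C = (8670·20.03 + 891.0·82.20) / (8670 + 891.0) = 25.83 mg/L.

25.8 mg/L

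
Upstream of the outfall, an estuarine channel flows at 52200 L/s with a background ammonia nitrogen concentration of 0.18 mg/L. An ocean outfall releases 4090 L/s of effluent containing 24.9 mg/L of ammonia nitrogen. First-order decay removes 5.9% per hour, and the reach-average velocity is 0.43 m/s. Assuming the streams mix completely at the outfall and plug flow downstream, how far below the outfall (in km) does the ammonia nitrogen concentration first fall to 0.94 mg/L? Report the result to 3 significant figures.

18.9 km

Flow-weighted average: C = (52200·0.1800 + 4090·24.90) / 56290 = 111200/56290 = 1.976 mg/L.
5.9%/h lost → k = −ln(1 − 0.059) = 0.06081 h⁻¹.
Set 1.976·exp(−k·t) = 0.94 → t = ln(1.976/0.94)/k = 43990 s = 12.22 h.
Distance = v·t = 0.43·43990 = 18910 m = 18.91 km.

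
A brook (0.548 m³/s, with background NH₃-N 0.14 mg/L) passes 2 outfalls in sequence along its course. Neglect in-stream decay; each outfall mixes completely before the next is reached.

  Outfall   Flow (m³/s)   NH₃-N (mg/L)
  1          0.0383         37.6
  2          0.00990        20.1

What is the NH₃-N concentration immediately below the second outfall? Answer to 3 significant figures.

2.88 mg/L

Below outfall 1: Q → 0.5863 m³/s, C = (0.5480·0.1400 + 0.03830·37.60)/0.5863 = 2.587 mg/L.
Below outfall 2: Q → 0.5962 m³/s, C = (0.5863·2.587 + 0.009900·20.10)/0.5962 = 2.878 mg/L.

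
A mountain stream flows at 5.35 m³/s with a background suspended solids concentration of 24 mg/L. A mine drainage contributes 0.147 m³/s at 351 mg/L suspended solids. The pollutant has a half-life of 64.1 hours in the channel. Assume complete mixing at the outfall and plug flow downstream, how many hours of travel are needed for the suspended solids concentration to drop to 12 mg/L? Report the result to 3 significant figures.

92.8 h

Flow-weighted average: C = (5.350·24.00 + 0.1470·351.0) / 5.497 = 180.0/5.497 = 32.74 mg/L.
Half-life 64.1 h → k = ln 2 / 64.1 = 0.01081 h⁻¹ = 0.2595 d⁻¹.
32.74·exp(−k·t) = 12 → t = ln(32.74/12)/k = 334200 s = 92.83 h.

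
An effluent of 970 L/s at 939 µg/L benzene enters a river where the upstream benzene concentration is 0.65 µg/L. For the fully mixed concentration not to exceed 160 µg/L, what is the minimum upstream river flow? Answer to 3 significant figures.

Set C_mix = 160: (Q·0.6500 + 970.0·939.0) / (Q + 970.0) = 160
→ Q = 970.0·(939.0 − 160)/(160 − 0.6500) = 4742 L/s.

4740 L/s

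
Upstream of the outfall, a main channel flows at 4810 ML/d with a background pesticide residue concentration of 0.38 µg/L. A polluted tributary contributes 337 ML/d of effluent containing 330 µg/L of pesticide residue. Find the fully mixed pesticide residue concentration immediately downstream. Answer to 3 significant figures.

22.0 µg/L

Flow-weighted average: C = (4810·0.3800 + 337.0·330.0) / 5147 = 113000/5147 = 21.96 µg/L.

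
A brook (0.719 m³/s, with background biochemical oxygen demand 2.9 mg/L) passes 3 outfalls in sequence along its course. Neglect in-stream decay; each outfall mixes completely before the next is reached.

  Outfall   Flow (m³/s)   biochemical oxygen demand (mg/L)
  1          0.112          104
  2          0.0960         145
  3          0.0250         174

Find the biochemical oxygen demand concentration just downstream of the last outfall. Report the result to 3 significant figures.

Below outfall 1: Q → 0.8310 m³/s, C = (0.7190·2.900 + 0.1120·104.0)/0.8310 = 16.53 mg/L.
Below outfall 2: Q → 0.9270 m³/s, C = (0.8310·16.53 + 0.09600·145.0)/0.9270 = 29.83 mg/L.
Below outfall 3: Q → 0.9520 m³/s, C = (0.9270·29.83 + 0.02500·174.0)/0.9520 = 33.62 mg/L.

33.6 mg/L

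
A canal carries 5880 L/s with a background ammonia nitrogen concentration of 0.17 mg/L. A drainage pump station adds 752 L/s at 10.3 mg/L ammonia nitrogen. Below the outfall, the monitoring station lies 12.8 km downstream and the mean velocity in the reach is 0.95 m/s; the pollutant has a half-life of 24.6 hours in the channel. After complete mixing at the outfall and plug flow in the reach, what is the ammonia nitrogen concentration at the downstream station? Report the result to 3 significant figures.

1.19 mg/L

After mixing, C = (5880·0.1700 + 752.0·10.30) / 6632 = 8745/6632 = 1.319 mg/L.
Travel time t = 12.8·1000 / 0.95 = 13470 s = 3.743 h.
Half-life 24.6 h → k = ln 2 / 24.6 = 0.02818 h⁻¹ = 0.6762 d⁻¹.
After decay, C = 1.319 × e^(−kt) = 1.319 × 0.8999 = 1.187 mg/L.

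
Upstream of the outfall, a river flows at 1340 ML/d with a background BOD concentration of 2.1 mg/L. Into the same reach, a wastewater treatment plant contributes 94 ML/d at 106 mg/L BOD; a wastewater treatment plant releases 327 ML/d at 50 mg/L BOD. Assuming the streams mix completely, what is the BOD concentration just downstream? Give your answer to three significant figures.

16.5 mg/L

Mixed concentration C = ΣQC/ΣQ = (1340·2.100 + 94.00·106.0 + 327.0·50.00) / 1761 = 29130/1761 = 16.54 mg/L.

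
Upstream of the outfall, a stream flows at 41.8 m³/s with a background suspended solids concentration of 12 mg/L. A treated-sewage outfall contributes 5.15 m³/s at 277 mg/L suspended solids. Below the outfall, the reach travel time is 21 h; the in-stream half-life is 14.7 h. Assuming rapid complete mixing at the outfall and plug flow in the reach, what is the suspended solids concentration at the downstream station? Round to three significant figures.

15.3 mg/L

After mixing, C = (41.80·12.00 + 5.150·277.0) / 46.95 = 1928/46.95 = 41.07 mg/L.
Half-life 14.7 h → k = ln 2 / 14.7 = 0.04715 h⁻¹ = 1.132 d⁻¹.
First-order decay: C = 41.07·exp(−k·t) = 41.07·0.3715 = 15.26 mg/L.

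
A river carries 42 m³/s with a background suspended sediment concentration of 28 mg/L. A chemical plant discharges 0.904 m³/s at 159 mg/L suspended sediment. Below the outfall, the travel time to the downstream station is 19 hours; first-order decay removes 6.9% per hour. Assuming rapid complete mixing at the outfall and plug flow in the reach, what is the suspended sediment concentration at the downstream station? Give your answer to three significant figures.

7.91 mg/L

Flow-weighted average: C = (42.00·28.00 + 0.9040·159.0) / 42.90 = 1320/42.90 = 30.76 mg/L.
6.9%/h lost → k = −ln(1 − 0.069) = 0.07150 h⁻¹.
After decay, C = 30.76 × e^(−kt) = 30.76 × 0.2571 = 7.907 mg/L.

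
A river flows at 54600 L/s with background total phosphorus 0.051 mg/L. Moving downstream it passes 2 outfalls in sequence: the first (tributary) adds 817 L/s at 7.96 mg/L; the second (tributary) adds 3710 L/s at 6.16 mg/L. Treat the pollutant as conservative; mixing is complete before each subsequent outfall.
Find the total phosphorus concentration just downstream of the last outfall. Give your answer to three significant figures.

0.544 mg/L

Below outfall 1: Q → 55420 L/s, C = (54600·0.05100 + 817.0·7.960)/55420 = 0.1676 mg/L.
Below outfall 2: Q → 59130 L/s, C = (55420·0.1676 + 3710·6.160)/59130 = 0.5436 mg/L.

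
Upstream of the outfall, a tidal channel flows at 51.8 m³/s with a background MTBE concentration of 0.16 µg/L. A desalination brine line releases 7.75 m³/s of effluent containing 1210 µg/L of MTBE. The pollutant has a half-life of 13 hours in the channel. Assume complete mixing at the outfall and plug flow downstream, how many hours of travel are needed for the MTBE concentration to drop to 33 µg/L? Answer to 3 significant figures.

29.3 h

Flow-weighted average: C = (51.80·0.1600 + 7.750·1210) / 59.55 = 9386/59.55 = 157.6 µg/L.
Half-life 13 h → k = ln 2 / 13 = 0.05332 h⁻¹ = 1.280 d⁻¹.
157.6·exp(−k·t) = 33 → t = ln(157.6/33)/k = 105600 s = 29.33 h.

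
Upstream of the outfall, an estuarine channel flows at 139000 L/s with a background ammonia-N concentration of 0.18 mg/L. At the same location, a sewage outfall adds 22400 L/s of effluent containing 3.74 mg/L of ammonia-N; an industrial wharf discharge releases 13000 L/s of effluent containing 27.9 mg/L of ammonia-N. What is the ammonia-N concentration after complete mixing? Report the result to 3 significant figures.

2.70 mg/L

Flow-weighted average: C = (139000·0.1800 + 22400·3.740 + 13000·27.90) / 174400 = 471500/174400 = 2.704 mg/L.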